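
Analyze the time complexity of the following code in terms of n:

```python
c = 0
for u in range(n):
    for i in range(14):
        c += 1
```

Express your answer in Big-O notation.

Each loop level contributes: n × 1. Multiplying the contributions gives O(n).

Answer: O(n)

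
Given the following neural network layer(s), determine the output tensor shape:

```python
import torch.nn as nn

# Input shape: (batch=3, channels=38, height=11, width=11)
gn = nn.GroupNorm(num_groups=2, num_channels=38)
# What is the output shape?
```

Input: (3, 38, 11, 11) -> Output: (3, 38, 11, 11)

Answer: (3, 38, 11, 11)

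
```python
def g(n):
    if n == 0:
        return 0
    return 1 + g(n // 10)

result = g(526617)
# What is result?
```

Count of digits of 526617: 6

Answer: 6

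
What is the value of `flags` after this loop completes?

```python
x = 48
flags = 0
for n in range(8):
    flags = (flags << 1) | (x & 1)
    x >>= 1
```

Reverse lowest 8 bits of 48
`flags` takes the values: 0 → 1 → 3 → 6 → 12

Answer: 12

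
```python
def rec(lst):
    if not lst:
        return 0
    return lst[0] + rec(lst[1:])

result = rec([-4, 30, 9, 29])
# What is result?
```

(-4) + 30 + 9 + 29 + 0 = 64

Answer: 64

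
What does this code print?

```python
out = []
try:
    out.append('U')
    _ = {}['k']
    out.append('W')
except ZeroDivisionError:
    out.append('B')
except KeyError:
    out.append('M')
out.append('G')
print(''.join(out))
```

Execution trace: 'U' (try body) → 'M' (except KeyError) → 'G' (after the try/except). Output: UMG

Answer: UMG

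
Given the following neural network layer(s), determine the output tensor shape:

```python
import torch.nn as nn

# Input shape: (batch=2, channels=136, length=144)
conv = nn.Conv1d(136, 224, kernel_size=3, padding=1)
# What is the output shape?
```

Input: (2, 136, 144) -> Output: (2, 224, 144)

Answer: (2, 224, 144)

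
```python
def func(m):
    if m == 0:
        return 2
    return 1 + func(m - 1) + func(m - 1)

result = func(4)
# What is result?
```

func(m) = 1 + 2·func(m-1), func(0)=2. Closed form: (2+1)·2^4 - 1 = 47.

Answer: 47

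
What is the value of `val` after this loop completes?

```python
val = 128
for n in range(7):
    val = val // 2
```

Halve 7 times: 128 // 2^7 = 1
`val` takes the values: 128 → 64 → 32 → 16 → 8 → 4 → 2 → 1

Answer: 1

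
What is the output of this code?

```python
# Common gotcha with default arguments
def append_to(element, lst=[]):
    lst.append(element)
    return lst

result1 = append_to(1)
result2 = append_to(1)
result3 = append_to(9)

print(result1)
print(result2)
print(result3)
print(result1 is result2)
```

Key concept: mutable default argument gotcha.
Step by step:
`result1 = append_to(1)` → result1 = [1]
`result2 = append_to(1)` → result1 = [1, 1] (same object as result2); result2 = [1, 1] (same object as result1)
`result3 = append_to(9)` → result1 = [1, 1, 9] (same object as result2, result3); result2 = [1, 1, 9] (same object as result1, result3); result3 = [1, 1, 9] (same object as result1, result2)
`print(result1)` → prints [1, 1, 9]
`print(result2)` → prints [1, 1, 9]
`print(result3)` → prints [1, 1, 9]
`print(result1 is result2)` → prints True

Answer:
[1, 1, 9]
[1, 1, 9]
[1, 1, 9]
True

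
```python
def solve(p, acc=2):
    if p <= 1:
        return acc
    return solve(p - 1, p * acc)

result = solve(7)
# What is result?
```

Accumulator trace (n, acc): (7, 2) -> (6, 14) -> (5, 84) -> (4, 420) -> (3, 1680) -> (2, 5040) -> (1, 10080) -> return 10080

Answer: 10080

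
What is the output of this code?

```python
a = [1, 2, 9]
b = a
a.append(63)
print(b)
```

Key concept: basic list aliasing.
Step by step:
`a = [1, 2, 9]` → a = [1, 2, 9]
`b = a` → b = [1, 2, 9] (same object as a)
`a.append(63)` → a = [1, 2, 9, 63] (same object as b); b = [1, 2, 9, 63] (same object as a)
`print(b)` → prints [1, 2, 9, 63]

Answer: [1, 2, 9, 63]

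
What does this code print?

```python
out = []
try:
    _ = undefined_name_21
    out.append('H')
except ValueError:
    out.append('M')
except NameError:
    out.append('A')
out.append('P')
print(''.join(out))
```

Execution trace: 'A' (except NameError) → 'P' (after the try/except). Output: AP

Answer: AP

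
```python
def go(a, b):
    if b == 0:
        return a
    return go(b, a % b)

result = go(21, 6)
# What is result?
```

go(21, 6) -> go(6, 3) -> go(3, 0) -> 3

Answer: 3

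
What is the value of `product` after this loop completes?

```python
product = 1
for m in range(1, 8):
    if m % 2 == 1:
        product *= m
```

Product of odd numbers 1 to 7
`product` takes the values: 1 → 3 → 15 → 105

Answer: 105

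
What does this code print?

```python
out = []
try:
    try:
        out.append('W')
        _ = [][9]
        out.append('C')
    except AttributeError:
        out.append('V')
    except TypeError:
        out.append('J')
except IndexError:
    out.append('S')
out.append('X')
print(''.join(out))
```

Execution trace: 'W' (try body) → 'S' (outer except IndexError) → 'X' (after the try/except). Output: WSX

Answer: WSX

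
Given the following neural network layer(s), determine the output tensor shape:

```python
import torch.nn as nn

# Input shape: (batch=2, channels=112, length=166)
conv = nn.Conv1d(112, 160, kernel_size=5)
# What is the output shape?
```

Input: (2, 112, 166) -> Output: (2, 160, 162)

Answer: (2, 160, 162)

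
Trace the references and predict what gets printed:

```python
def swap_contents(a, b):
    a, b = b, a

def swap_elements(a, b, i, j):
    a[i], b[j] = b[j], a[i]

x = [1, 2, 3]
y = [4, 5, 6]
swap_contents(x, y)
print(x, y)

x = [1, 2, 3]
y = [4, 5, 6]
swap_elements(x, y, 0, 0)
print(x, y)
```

Key concept: parameter rebinding vs mutation.
Step by step:
`x = [1, 2, 3]` → x = [1, 2, 3]
`y = [4, 5, 6]` → y = [4, 5, 6]
`swap_contents(x, y)` → no visible change to tracked variables
`print(x, y)` → prints [1, 2, 3] [4, 5, 6]
`x = [1, 2, 3]` → x = [1, 2, 3]
`y = [4, 5, 6]` → y = [4, 5, 6]
`swap_elements(x, y, 0, 0)` → x = [4, 2, 3]; y = [1, 5, 6]
`print(x, y)` → prints [4, 2, 3] [1, 5, 6]

Answer:
[1, 2, 3] [4, 5, 6]
[4, 2, 3] [1, 5, 6]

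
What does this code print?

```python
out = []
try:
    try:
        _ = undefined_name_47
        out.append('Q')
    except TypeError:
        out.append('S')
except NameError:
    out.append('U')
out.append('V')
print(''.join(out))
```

Execution trace: 'U' (outer except NameError) → 'V' (after the try/except). Output: UV

Answer: UV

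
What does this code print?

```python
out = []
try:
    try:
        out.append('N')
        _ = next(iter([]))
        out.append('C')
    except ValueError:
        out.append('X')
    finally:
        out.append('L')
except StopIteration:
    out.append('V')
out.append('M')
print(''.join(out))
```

Execution trace: 'N' (inner try body) → 'L' (inner finally) → 'V' (outer except StopIteration) → 'M' (after the try/except). Output: NLVM

Answer: NLVM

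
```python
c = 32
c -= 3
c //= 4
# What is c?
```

Trace:
`c = 32` → c = 32
`c -= 3` → c = 29
`c //= 4` → c = 7
So c = 7

Answer: 7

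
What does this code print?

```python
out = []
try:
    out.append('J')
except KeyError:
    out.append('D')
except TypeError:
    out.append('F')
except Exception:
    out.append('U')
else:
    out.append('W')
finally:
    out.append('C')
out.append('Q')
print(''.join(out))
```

Execution trace: 'J' (try body, no exception) → 'W' (else) → 'C' (finally) → 'Q' (after the try/except). Output: JWCQ

Answer: JWCQ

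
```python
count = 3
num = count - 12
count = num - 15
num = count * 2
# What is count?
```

Trace:
`count = 3` → count = 3
`num = count - 12` → num = -9
`count = num - 15` → count = -24
`num = count * 2` → num = -48
So count = -24

Answer: -24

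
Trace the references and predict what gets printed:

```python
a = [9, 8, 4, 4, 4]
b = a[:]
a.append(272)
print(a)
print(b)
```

Key concept: slice [:] creates copy.
Step by step:
`a = [9, 8, 4, 4, 4]` → a = [9, 8, 4, 4, 4]
`b = a[:]` → b = [9, 8, 4, 4, 4]
`a.append(272)` → a = [9, 8, 4, 4, 4, 272]
`print(a)` → prints [9, 8, 4, 4, 4, 272]
`print(b)` → prints [9, 8, 4, 4, 4]

Answer:
[9, 8, 4, 4, 4, 272]
[9, 8, 4, 4, 4]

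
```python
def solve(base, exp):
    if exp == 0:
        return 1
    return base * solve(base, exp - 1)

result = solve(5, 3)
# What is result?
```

solve(5, 3) = 5 * 5 * 5 = 125

Answer: 125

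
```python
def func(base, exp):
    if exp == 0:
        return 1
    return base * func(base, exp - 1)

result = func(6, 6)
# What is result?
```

func(6, 6) = 6 * 6 * 6 * 6 * 6 * 6 = 46656

Answer: 46656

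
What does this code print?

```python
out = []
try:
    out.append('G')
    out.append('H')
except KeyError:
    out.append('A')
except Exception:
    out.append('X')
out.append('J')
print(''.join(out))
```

Execution trace: 'G' (try body) → 'H' (try body, no exception) → 'J' (after the try/except). Output: GHJ

Answer: GHJ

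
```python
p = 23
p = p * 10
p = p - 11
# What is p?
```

Trace:
`p = 23` → p = 23
`p = p * 10` → p = 230
`p = p - 11` → p = 219
So p = 219

Answer: 219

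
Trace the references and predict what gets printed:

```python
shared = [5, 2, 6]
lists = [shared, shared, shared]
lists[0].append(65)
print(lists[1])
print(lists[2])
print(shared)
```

Key concept: list of same reference.
Step by step:
`shared = [5, 2, 6]` → shared = [5, 2, 6]
`lists = [shared, shared, shared]` → lists = [[5, 2, 6], [5, 2, 6], [5, 2, 6]]
`lists[0].append(65)` → shared = [5, 2, 6, 65]; lists = [[5, 2, 6, 65], [5, 2, 6, 65], [5, 2, 6, 65]]
`print(lists[1])` → prints [5, 2, 6, 65]
`print(lists[2])` → prints [5, 2, 6, 65]
`print(shared)` → prints [5, 2, 6, 65]

Answer:
[5, 2, 6, 65]
[5, 2, 6, 65]
[5, 2, 6, 65]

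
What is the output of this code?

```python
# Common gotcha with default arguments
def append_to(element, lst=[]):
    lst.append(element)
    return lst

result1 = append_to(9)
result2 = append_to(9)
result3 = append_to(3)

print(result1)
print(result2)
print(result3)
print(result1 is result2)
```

Key concept: mutable default argument gotcha.
Step by step:
`result1 = append_to(9)` → result1 = [9]
`result2 = append_to(9)` → result1 = [9, 9] (same object as result2); result2 = [9, 9] (same object as result1)
`result3 = append_to(3)` → result1 = [9, 9, 3] (same object as result2, result3); result2 = [9, 9, 3] (same object as result1, result3); result3 = [9, 9, 3] (same object as result1, result2)
`print(result1)` → prints [9, 9, 3]
`print(result2)` → prints [9, 9, 3]
`print(result3)` → prints [9, 9, 3]
`print(result1 is result2)` → prints True

Answer:
[9, 9, 3]
[9, 9, 3]
[9, 9, 3]
True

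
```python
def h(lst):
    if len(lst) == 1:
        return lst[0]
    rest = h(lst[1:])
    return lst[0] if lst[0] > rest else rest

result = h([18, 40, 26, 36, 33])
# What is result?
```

Recursive max over [18, 40, 26, 36, 33] = 40

Answer: 40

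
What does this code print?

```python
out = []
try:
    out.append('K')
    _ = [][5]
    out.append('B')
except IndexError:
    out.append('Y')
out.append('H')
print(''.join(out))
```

Execution trace: 'K' (try body) → 'Y' (except IndexError) → 'H' (after the try/except). Output: KYH

Answer: KYH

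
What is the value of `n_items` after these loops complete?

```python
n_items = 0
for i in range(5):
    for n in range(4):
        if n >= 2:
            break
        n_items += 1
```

Inner breaks at 2, outer runs 5 times
`n_items` takes the values: 0 → 1 → 2 → 3 → 4 → 5 → 6 → 7 → 8 → 9 → 10

Answer: 10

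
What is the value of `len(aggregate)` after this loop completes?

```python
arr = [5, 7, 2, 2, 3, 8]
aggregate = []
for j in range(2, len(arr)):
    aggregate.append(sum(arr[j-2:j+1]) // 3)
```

Number of 3-element averages
`aggregate` takes the values: [] → [4] → [4, 3] → [4, 3, 2] → [4, 3, 2, 4]
So `len(aggregate)` = 4

Answer: 4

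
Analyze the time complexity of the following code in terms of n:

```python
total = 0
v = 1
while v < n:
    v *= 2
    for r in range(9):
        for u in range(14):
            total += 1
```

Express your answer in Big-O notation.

Each loop level contributes: log n × 1 × 1. Multiplying the contributions gives O(log n).

Answer: O(log n)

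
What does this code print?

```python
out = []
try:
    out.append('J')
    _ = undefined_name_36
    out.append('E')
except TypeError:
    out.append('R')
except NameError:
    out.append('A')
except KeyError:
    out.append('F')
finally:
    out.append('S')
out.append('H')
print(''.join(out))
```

Execution trace: 'J' (try body) → 'A' (except NameError) → 'S' (finally) → 'H' (after the try/except). Output: JASH

Answer: JASH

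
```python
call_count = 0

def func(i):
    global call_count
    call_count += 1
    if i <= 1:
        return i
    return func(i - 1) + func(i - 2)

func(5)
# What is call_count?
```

Calls(i) = 1 + Calls(i-1) + Calls(i-2); Calls(0)=Calls(1)=1. For i=5 this gives 15.

Answer: 15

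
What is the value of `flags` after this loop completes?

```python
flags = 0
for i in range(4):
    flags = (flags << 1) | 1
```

Build 4 consecutive 1-bits: 0b1111
`flags` takes the values: 0 → 1 → 3 → 7 → 15

Answer: 15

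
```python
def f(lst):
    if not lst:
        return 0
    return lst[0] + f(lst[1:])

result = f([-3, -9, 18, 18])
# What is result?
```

(-3) + (-9) + 18 + 18 + 0 = 24

Answer: 24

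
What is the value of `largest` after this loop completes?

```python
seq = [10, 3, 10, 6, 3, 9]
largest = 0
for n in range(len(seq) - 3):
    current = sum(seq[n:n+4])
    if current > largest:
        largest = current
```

Max sum of 4-element window in [10, 3, 10, 6, 3, 9]
`largest` takes the values: 0 → 29

Answer: 29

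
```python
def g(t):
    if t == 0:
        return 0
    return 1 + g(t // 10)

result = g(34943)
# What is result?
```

Count of digits of 34943: 5

Answer: 5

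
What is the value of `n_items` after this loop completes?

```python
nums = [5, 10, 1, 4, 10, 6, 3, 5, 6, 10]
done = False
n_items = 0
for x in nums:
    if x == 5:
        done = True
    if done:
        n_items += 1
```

Count elements after first 5 in [5, 10, 1, 4, 10, 6, 3, 5, 6, 10]
`n_items` takes the values: 0 → 1 → 2 → 3 → 4 → 5 → 6 → 7 → 8 → 9 → 10

Answer: 10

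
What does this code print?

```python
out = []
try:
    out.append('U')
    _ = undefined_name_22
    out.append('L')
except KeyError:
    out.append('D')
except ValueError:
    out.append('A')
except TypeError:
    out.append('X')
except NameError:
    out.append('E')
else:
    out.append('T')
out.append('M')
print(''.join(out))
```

Execution trace: 'U' (try body) → 'E' (except NameError) → 'M' (after the try/except). Output: UEM

Answer: UEM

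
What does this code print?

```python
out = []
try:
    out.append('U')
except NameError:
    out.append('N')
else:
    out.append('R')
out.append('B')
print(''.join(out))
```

Execution trace: 'U' (try body, no exception) → 'R' (else) → 'B' (after the try/except). Output: URB

Answer: URB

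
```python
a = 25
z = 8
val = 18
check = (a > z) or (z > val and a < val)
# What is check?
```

Trace:
`a = 25` → a = 25
`z = 8` → z = 8
`val = 18` → val = 18
`check = (a > z) or (z > val and a < val)` → check = True
So check = True

Answer: True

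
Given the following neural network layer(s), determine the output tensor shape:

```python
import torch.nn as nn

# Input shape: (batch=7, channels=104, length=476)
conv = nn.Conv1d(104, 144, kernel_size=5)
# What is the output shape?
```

Input: (7, 104, 476) -> Output: (7, 144, 472)

Answer: (7, 144, 472)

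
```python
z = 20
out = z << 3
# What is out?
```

Trace:
`z = 20` → z = 20
`out = z << 3` → out = 160
So out = 160

Answer: 160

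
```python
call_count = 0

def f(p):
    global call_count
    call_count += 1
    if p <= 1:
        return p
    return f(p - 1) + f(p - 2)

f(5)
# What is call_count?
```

Calls(p) = 1 + Calls(p-1) + Calls(p-2); Calls(0)=Calls(1)=1. For p=5 this gives 15.

Answer: 15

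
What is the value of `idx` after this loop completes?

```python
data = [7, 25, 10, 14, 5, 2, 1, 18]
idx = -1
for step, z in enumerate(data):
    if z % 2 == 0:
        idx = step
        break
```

First even number index in [7, 25, 10, 14, 5, 2, 1, 18]
`idx` takes the values: -1 → 2

Answer: 2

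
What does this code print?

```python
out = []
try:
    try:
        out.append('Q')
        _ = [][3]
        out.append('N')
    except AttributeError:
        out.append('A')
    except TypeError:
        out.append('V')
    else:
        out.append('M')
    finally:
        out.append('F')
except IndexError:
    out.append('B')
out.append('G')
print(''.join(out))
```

Execution trace: 'Q' (try body) → 'F' (finally) → 'B' (outer except IndexError) → 'G' (after the try/except). Output: QFBG

Answer: QFBG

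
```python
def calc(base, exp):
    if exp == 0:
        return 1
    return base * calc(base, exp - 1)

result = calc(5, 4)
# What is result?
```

calc(5, 4) = 5 * 5 * 5 * 5 = 625

Answer: 625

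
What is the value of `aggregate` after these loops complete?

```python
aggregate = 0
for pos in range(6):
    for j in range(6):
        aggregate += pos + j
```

Sum of all pos+j for pos,j in 6x6
`aggregate` takes the values: 0 → 1 → 3 → 6 → 10 → 15 → 16 → 18 → 21 → 25 → 30 → 36 → 38 → 41 → 45 → 50 → 56 → 63 → 66 → 70 → 75 → 81 → 88 → 96 → 100 → 105 → 111 → 118 → 126 → 135 → 140 → 146 → 153 → 161 → 170 → 180

Answer: 180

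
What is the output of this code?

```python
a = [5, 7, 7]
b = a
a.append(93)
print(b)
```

Key concept: basic list aliasing.
Step by step:
`a = [5, 7, 7]` → a = [5, 7, 7]
`b = a` → b = [5, 7, 7] (same object as a)
`a.append(93)` → a = [5, 7, 7, 93] (same object as b); b = [5, 7, 7, 93] (same object as a)
`print(b)` → prints [5, 7, 7, 93]

Answer: [5, 7, 7, 93]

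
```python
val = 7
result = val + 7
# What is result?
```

Trace:
`val = 7` → val = 7
`result = val + 7` → result = 14
So result = 14

Answer: 14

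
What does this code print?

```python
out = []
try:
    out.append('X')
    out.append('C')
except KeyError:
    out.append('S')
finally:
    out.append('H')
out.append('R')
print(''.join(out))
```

Execution trace: 'X' (try body) → 'C' (try body, no exception) → 'H' (finally) → 'R' (after the try/except). Output: XCHR

Answer: XCHR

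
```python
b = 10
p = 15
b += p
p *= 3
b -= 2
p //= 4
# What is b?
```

Trace:
`b = 10` → b = 10
`p = 15` → p = 15
`b += p` → b = 25
`p *= 3` → p = 45
`b -= 2` → b = 23
`p //= 4` → p = 11
So b = 23

Answer: 23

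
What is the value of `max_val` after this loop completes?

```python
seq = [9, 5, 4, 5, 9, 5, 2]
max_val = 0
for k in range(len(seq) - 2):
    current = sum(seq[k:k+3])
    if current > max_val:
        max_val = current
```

Max sum of 3-element window in [9, 5, 4, 5, 9, 5, 2]
`max_val` takes the values: 0 → 18 → 19

Answer: 19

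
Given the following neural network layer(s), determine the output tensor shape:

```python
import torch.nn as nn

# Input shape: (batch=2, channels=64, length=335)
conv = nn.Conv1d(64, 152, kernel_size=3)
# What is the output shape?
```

Input: (2, 64, 335) -> Output: (2, 152, 333)

Answer: (2, 152, 333)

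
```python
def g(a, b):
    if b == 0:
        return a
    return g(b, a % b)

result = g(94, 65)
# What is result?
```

g(94, 65) -> g(65, 29) -> g(29, 7) -> g(7, 1) -> g(1, 0) -> 1

Answer: 1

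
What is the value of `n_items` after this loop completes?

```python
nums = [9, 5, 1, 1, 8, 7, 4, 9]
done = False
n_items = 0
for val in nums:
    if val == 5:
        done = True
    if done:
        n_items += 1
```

Count elements after first 5 in [9, 5, 1, 1, 8, 7, 4, 9]
`n_items` takes the values: 0 → 1 → 2 → 3 → 4 → 5 → 6 → 7

Answer: 7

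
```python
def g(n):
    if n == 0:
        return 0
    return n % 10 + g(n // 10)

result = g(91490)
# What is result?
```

Sum of digits of 91490: 0 + 9 + 4 + 1 + 9 = 23

Answer: 23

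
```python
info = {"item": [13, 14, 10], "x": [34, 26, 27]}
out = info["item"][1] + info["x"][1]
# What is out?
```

Trace:
`info = {"item": [13, 14, 10], "x": [34, 26, 27]}` → info = {'item': [13, 14, 10], 'x': [34, 26, 27]}
`out = info["item"][1] + info["x"][1]` → out = 40
So out = 40

Answer: 40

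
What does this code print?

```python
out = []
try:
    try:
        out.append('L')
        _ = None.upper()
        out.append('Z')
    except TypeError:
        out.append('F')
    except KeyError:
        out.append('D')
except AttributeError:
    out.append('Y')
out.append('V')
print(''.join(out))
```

Execution trace: 'L' (try body) → 'Y' (outer except AttributeError) → 'V' (after the try/except). Output: LYV

Answer: LYV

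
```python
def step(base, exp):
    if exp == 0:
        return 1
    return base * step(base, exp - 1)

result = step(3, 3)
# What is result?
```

step(3, 3) = 3 * 3 * 3 = 27

Answer: 27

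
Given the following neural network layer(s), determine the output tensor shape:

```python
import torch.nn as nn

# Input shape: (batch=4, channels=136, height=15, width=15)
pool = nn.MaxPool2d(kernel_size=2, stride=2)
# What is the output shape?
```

Input: (4, 136, 15, 15) -> Output: (4, 136, 7, 7)

Answer: (4, 136, 7, 7)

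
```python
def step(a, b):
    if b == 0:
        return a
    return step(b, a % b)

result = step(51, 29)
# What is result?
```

step(51, 29) -> step(29, 22) -> step(22, 7) -> step(7, 1) -> step(1, 0) -> 1

Answer: 1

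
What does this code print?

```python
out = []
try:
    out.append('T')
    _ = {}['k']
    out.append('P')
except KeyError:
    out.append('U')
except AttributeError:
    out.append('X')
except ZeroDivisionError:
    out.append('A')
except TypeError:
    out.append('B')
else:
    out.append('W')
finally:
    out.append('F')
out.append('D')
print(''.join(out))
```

Execution trace: 'T' (try body) → 'U' (except KeyError) → 'F' (finally) → 'D' (after the try/except). Output: TUFD

Answer: TUFD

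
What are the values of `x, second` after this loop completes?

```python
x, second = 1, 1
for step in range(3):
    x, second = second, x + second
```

Fibonacci: after 3 iterations
`x, second` takes the values: (1, 1) → (1, 2) → (2, 3) → (3, 5)

Answer: 3, 5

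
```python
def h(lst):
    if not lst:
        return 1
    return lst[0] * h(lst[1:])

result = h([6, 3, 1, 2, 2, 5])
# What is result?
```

Product over [6, 3, 1, 2, 2, 5] = 6 * 3 * 1 * 2 * 2 * 5 = 360

Answer: 360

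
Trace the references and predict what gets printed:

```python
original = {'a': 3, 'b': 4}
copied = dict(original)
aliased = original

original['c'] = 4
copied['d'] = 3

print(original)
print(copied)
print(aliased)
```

Key concept: dict() creates copy, assignment creates alias.
Step by step:
`original = {'a': 3, 'b': 4}` → original = {'a': 3, 'b': 4}
`copied = dict(original)` → copied = {'a': 3, 'b': 4}
`aliased = original` → aliased = {'a': 3, 'b': 4} (same object as original)
`original['c'] = 4` → original = {'a': 3, 'b': 4, 'c': 4} (same object as aliased); aliased = {'a': 3, 'b': 4, 'c': 4} (same object as original)
`copied['d'] = 3` → copied = {'a': 3, 'b': 4, 'd': 3}
`print(original)` → prints {'a': 3, 'b': 4, 'c': 4}
`print(copied)` → prints {'a': 3, 'b': 4, 'd': 3}
`print(aliased)` → prints {'a': 3, 'b': 4, 'c': 4}

Answer:
{'a': 3, 'b': 4, 'c': 4}
{'a': 3, 'b': 4, 'd': 3}
{'a': 3, 'b': 4, 'c': 4}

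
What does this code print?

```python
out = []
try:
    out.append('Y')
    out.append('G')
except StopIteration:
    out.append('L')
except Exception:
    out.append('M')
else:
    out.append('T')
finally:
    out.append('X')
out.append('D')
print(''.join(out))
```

Execution trace: 'Y' (try body) → 'G' (try body, no exception) → 'T' (else) → 'X' (finally) → 'D' (after the try/except). Output: YGTXD

Answer: YGTXD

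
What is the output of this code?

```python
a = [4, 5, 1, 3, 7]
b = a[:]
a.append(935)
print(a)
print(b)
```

Key concept: slice [:] creates copy.
Step by step:
`a = [4, 5, 1, 3, 7]` → a = [4, 5, 1, 3, 7]
`b = a[:]` → b = [4, 5, 1, 3, 7]
`a.append(935)` → a = [4, 5, 1, 3, 7, 935]
`print(a)` → prints [4, 5, 1, 3, 7, 935]
`print(b)` → prints [4, 5, 1, 3, 7]

Answer:
[4, 5, 1, 3, 7, 935]
[4, 5, 1, 3, 7]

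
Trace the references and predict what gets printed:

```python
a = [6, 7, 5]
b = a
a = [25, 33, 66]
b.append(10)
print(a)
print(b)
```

Key concept: rebinding vs mutation: a is rebound to a new list, b still points at the original.
Step by step:
`a = [6, 7, 5]` → a = [6, 7, 5]
`b = a` → b = [6, 7, 5] (same object as a)
`a = [25, 33, 66]` → a = [25, 33, 66]
`b.append(10)` → b = [6, 7, 5, 10]
`print(a)` → prints [25, 33, 66]
`print(b)` → prints [6, 7, 5, 10]

Answer:
[25, 33, 66]
[6, 7, 5, 10]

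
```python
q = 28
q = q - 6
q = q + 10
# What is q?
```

Trace:
`q = 28` → q = 28
`q = q - 6` → q = 22
`q = q + 10` → q = 32
So q = 32

Answer: 32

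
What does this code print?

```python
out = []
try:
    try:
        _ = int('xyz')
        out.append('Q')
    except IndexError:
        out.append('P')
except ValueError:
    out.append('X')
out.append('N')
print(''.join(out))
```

Execution trace: 'X' (outer except ValueError) → 'N' (after the try/except). Output: XN

Answer: XN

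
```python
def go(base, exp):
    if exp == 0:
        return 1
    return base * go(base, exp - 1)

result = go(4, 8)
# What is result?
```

go(4, 8) = 4 * 4 * 4 * 4 * 4 * 4 * 4 * 4 = 65536

Answer: 65536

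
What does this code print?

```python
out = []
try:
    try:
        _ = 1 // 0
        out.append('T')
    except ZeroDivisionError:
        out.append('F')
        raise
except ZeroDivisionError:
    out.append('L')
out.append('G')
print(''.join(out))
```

Execution trace: 'F' (inner except ZeroDivisionError) → 'L' (outer except ZeroDivisionError) → 'G' (after the try/except). Output: FLG

Answer: FLG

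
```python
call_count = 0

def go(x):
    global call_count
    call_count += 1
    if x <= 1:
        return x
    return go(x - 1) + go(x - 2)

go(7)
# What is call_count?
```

Calls(x) = 1 + Calls(x-1) + Calls(x-2); Calls(0)=Calls(1)=1. For x=7 this gives 41.

Answer: 41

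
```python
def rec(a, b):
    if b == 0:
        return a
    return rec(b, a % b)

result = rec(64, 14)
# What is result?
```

rec(64, 14) -> rec(14, 8) -> rec(8, 6) -> rec(6, 2) -> rec(2, 0) -> 2

Answer: 2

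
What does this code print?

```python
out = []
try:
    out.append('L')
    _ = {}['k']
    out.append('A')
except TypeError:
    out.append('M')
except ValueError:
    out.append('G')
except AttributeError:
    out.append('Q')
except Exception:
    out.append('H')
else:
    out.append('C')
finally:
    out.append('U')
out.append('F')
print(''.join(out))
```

Execution trace: 'L' (try body) → 'H' (except Exception) → 'U' (finally) → 'F' (after the try/except). Output: LHUF

Answer: LHUF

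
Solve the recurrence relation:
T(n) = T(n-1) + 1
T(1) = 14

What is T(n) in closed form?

Unrolling: T(n) = T(1) + 1·(n-1) = 14 + 1(n-1) = n + 13.

Answer: T(n) = n + 13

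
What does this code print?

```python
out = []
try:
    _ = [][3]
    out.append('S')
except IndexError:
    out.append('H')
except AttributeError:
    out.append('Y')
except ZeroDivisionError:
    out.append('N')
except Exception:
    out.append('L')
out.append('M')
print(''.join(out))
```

Execution trace: 'H' (except IndexError) → 'M' (after the try/except). Output: HM

Answer: HM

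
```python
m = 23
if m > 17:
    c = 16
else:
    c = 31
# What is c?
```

Trace:
`m = 23` → m = 23
`if m > 17: ...` → m > 17 is True → c = 16
So c = 16

Answer: 16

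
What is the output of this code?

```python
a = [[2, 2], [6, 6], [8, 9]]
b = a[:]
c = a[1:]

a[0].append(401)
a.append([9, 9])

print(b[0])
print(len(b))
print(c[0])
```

Key concept: slice with nested mutation.
Step by step:
`a = [[2, 2], [6, 6], [8, 9]]` → a = [[2, 2], [6, 6], [8, 9]]
`b = a[:]` → b = [[2, 2], [6, 6], [8, 9]]
`c = a[1:]` → c = [[6, 6], [8, 9]]
`a[0].append(401)` → a = [[2, 2, 401], [6, 6], [8, 9]]; b = [[2, 2, 401], [6, 6], [8, 9]]
`a.append([9, 9])` → a = [[2, 2, 401], [6, 6], [8, 9], [9, 9]]
`print(b[0])` → prints [2, 2, 401]
`print(len(b))` → prints 3
`print(c[0])` → prints [6, 6]

Answer:
[2, 2, 401]
3
[6, 6]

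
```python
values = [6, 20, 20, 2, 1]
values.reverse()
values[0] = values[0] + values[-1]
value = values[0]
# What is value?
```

Trace:
`values = [6, 20, 20, 2, 1]` → values = [6, 20, 20, 2, 1]
`values.reverse()` → values = [1, 2, 20, 20, 6]
`values[0] = values[0] + values[-1]` → values = [7, 2, 20, 20, 6]
`value = values[0]` → value = 7
So value = 7

Answer: 7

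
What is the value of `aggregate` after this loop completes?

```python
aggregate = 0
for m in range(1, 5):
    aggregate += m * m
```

Sum of squares 1² to 4² = 30
`aggregate` takes the values: 0 → 1 → 5 → 14 → 30

Answer: 30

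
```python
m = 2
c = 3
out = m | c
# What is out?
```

Trace:
`m = 2` → m = 2
`c = 3` → c = 3
`out = m | c` → out = 3
So out = 3

Answer: 3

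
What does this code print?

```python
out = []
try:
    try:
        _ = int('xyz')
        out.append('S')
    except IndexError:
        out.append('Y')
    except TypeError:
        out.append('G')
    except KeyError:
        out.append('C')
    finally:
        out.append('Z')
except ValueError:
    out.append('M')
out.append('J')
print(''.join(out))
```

Execution trace: 'Z' (finally) → 'M' (outer except ValueError) → 'J' (after the try/except). Output: ZMJ

Answer: ZMJ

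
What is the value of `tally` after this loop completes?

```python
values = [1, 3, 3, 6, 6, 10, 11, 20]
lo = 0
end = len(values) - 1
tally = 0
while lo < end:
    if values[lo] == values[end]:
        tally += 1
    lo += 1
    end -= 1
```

Count matching pairs from ends
`tally` takes the values: 0 → 1

Answer: 1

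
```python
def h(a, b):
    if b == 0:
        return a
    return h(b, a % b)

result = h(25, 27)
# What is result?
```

h(25, 27) -> h(27, 25) -> h(25, 2) -> h(2, 1) -> h(1, 0) -> 1

Answer: 1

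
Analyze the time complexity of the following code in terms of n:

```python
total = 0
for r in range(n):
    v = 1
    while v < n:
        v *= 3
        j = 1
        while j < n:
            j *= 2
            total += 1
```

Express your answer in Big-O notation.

Each loop level contributes: n × log n × log n. Multiplying the contributions gives O(n log² n).

Answer: O(n log² n)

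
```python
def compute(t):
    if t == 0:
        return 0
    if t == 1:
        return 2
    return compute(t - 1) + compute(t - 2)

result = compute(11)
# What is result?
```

Build up from base cases: compute(0)=0, compute(1)=2, compute(2)=2, compute(3)=4, compute(4)=6, compute(5)=10, compute(6)=16, ..., compute(11)=178

Answer: 178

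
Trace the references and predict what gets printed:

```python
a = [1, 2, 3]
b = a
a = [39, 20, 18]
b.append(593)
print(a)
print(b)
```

Key concept: rebinding vs mutation: a is rebound to a new list, b still points at the original.
Step by step:
`a = [1, 2, 3]` → a = [1, 2, 3]
`b = a` → b = [1, 2, 3] (same object as a)
`a = [39, 20, 18]` → a = [39, 20, 18]
`b.append(593)` → b = [1, 2, 3, 593]
`print(a)` → prints [39, 20, 18]
`print(b)` → prints [1, 2, 3, 593]

Answer:
[39, 20, 18]
[1, 2, 3, 593]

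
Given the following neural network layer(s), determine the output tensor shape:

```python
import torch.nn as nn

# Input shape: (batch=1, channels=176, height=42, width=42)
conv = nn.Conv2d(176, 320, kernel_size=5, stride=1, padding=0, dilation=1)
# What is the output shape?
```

Input: (1, 176, 42, 42) -> Output: (1, 320, 38, 38)

Answer: (1, 320, 38, 38)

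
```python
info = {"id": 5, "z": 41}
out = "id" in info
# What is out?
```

Trace:
`info = {"id": 5, "z": 41}` → info = {'id': 5, 'z': 41}
`out = "id" in info` → out = True
So out = True

Answer: True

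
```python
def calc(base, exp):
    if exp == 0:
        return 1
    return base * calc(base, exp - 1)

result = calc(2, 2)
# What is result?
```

calc(2, 2) = 2 * 2 = 4

Answer: 4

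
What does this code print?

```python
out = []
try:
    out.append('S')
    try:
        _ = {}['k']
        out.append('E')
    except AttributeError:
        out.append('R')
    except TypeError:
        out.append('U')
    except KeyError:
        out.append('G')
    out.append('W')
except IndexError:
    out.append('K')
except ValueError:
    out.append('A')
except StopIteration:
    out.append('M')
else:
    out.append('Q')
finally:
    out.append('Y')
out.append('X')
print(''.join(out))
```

Execution trace: 'S' (try body) → 'G' (inner except KeyError) → 'W' (try body, no exception) → 'Q' (else) → 'Y' (finally) → 'X' (after the try/except). Output: SGWQYX

Answer: SGWQYX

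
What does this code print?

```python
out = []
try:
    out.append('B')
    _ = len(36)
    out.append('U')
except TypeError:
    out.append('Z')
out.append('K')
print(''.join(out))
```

Execution trace: 'B' (try body) → 'Z' (except TypeError) → 'K' (after the try/except). Output: BZK

Answer: BZK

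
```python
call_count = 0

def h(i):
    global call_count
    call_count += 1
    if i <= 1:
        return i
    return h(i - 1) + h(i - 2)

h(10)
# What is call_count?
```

Calls(i) = 1 + Calls(i-1) + Calls(i-2); Calls(0)=Calls(1)=1. For i=10 this gives 177.

Answer: 177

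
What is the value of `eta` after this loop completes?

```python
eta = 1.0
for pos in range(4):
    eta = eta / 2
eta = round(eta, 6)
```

Halving LR 4 times: 1 / 2^4
`eta` takes the values: 1.0 → 0.5 → 0.25 → 0.125 → 0.0625

Answer: 0.0625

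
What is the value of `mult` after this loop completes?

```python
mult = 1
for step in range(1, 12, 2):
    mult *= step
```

Product of 1, 3, 5, ... up to 11
`mult` takes the values: 1 → 3 → 15 → 105 → 945 → 10395

Answer: 10395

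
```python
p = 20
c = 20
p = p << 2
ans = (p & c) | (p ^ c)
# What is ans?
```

Trace:
`p = 20` → p = 20
`c = 20` → c = 20
`p = p << 2` → p = 80
`ans = (p & c) | (p ^ c)` → ans = 84
So ans = 84

Answer: 84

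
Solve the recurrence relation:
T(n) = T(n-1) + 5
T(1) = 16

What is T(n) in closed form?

Unrolling: T(n) = T(1) + 5·(n-1) = 16 + 5(n-1) = 5n + 11.

Answer: T(n) = 5n + 11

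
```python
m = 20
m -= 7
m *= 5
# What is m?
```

Trace:
`m = 20` → m = 20
`m -= 7` → m = 13
`m *= 5` → m = 65
So m = 65

Answer: 65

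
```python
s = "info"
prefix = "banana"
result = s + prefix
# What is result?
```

Trace:
`s = "info"` → s = 'info'
`prefix = "banana"` → prefix = 'banana'
`result = s + prefix` → result = 'infobanana'
So result = 'infobanana'

Answer: 'infobanana'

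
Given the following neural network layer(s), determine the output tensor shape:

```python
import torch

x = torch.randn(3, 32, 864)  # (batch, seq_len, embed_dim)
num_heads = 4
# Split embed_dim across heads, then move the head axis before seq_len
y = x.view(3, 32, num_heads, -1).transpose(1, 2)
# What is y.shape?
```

Input: (3, 32, 864) -> head_dim = 864 // 4 = 216; after view: (3, 32, 4, 216) -> after transpose(1, 2): (3, 4, 32, 216) -> Output: (3, 4, 32, 216)

Answer: (3, 4, 32, 216)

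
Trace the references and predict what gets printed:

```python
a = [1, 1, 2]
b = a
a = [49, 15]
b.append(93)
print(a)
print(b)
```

Key concept: rebinding vs mutation: a is rebound to a new list, b still points at the original.
Step by step:
`a = [1, 1, 2]` → a = [1, 1, 2]
`b = a` → b = [1, 1, 2] (same object as a)
`a = [49, 15]` → a = [49, 15]
`b.append(93)` → b = [1, 1, 2, 93]
`print(a)` → prints [49, 15]
`print(b)` → prints [1, 1, 2, 93]

Answer:
[49, 15]
[1, 1, 2, 93]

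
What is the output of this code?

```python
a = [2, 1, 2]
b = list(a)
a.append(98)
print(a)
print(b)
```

Key concept: list() constructor creates copy.
Step by step:
`a = [2, 1, 2]` → a = [2, 1, 2]
`b = list(a)` → b = [2, 1, 2]
`a.append(98)` → a = [2, 1, 2, 98]
`print(a)` → prints [2, 1, 2, 98]
`print(b)` → prints [2, 1, 2]

Answer:
[2, 1, 2, 98]
[2, 1, 2]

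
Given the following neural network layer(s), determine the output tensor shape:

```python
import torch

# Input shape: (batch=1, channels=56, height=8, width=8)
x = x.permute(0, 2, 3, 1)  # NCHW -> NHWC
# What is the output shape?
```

Input: (1, 56, 8, 8) -> Output: (1, 8, 8, 56)

Answer: (1, 8, 8, 56)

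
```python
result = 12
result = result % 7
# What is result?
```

Trace:
`result = 12` → result = 12
`result = result % 7` → result = 5
So result = 5

Answer: 5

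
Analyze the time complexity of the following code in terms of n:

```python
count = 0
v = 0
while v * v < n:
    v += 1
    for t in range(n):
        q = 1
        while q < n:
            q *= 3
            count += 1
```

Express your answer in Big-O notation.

Each loop level contributes: √n × n × log n. Multiplying the contributions gives O(n√n log n).

Answer: O(n√n log n)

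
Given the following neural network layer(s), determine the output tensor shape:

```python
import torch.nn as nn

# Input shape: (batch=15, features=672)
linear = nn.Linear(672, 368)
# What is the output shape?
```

Input: (15, 672) -> Output: (15, 368)

Answer: (15, 368)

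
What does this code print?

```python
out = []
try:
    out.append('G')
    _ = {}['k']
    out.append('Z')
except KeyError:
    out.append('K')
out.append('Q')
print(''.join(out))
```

Execution trace: 'G' (try body) → 'K' (except KeyError) → 'Q' (after the try/except). Output: GKQ

Answer: GKQ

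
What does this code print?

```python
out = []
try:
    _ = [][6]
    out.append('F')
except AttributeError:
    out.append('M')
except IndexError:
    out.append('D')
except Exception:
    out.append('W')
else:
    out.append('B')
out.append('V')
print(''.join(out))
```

Execution trace: 'D' (except IndexError) → 'V' (after the try/except). Output: DV

Answer: DV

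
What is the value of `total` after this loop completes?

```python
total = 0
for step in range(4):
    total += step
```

Sum of 0 to 3 = 6
`total` takes the values: 0 → 1 → 3 → 6

Answer: 6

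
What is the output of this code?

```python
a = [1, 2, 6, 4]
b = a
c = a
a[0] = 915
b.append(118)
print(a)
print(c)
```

Key concept: multiple aliases.
Step by step:
`a = [1, 2, 6, 4]` → a = [1, 2, 6, 4]
`b = a` → b = [1, 2, 6, 4] (same object as a)
`c = a` → c = [1, 2, 6, 4] (same object as a, b)
`a[0] = 915` → a = [915, 2, 6, 4] (same object as b, c); b = [915, 2, 6, 4] (same object as a, c); c = [915, 2, 6, 4] (same object as a, b)
`b.append(118)` → a = [915, 2, 6, 4, 118] (same object as b, c); b = [915, 2, 6, 4, 118] (same object as a, c); c = [915, 2, 6, 4, 118] (same object as a, b)
`print(a)` → prints [915, 2, 6, 4, 118]
`print(c)` → prints [915, 2, 6, 4, 118]

Answer:
[915, 2, 6, 4, 118]
[915, 2, 6, 4, 118]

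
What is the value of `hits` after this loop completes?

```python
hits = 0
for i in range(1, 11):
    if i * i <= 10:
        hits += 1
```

Count numbers where i² ≤ 10
`hits` takes the values: 0 → 1 → 2 → 3

Answer: 3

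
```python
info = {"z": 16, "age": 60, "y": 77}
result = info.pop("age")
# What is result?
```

Trace:
`info = {"z": 16, "age": 60, "y": 77}` → info = {'z': 16, 'age': 60, 'y': 77}
`result = info.pop("age")` → info = {'z': 16, 'y': 77}; result = 60
So result = 60

Answer: 60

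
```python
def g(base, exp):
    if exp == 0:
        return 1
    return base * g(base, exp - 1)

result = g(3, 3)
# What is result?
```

g(3, 3) = 3 * 3 * 3 = 27

Answer: 27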